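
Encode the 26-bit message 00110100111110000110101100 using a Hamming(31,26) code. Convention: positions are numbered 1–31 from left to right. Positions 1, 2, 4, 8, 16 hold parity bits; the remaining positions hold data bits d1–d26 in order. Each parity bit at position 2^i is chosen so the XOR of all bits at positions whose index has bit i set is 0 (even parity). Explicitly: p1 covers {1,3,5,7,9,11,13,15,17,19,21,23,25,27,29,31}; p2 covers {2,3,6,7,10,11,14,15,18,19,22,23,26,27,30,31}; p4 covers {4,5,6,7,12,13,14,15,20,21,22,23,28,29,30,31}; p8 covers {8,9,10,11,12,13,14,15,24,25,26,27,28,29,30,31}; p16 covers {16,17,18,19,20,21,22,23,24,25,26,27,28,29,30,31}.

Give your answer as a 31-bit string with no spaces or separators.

0000011001001111110000110101100

Place data at non-parity positions: p1 p2 0 p4 0 1 1 p8 0 1 0 0 1 1 1 p16 1 1 0 0 0 0 1 1 0 1 0 1 1 0 0
p1 (pos 1,3,5,7,9,11,13,15,17,19,21,23,25,27,29,31): XOR of data positions = 0⊕0⊕1⊕0⊕0⊕1⊕1⊕1⊕0⊕0⊕1⊕0⊕0⊕1⊕0 = 0
p2 (pos 2,3,6,7,10,11,14,15,18,19,22,23,26,27,30,31): XOR of data positions = 0⊕1⊕1⊕1⊕0⊕1⊕1⊕1⊕0⊕0⊕1⊕1⊕0⊕0⊕0 = 0
p4 (pos 4,5,6,7,12,13,14,15,20,21,22,23,28,29,30,31): XOR of data positions = 0⊕1⊕1⊕0⊕1⊕1⊕1⊕0⊕0⊕0⊕1⊕1⊕1⊕0⊕0 = 0
p8 (pos 8,9,10,11,12,13,14,15,24,25,26,27,28,29,30,31): XOR of data positions = 0⊕1⊕0⊕0⊕1⊕1⊕1⊕1⊕0⊕1⊕0⊕1⊕1⊕0⊕0 = 0
p16 (pos 16,17,18,19,20,21,22,23,24,25,26,27,28,29,30,31): XOR of data positions = 1⊕1⊕0⊕0⊕0⊕0⊕1⊕1⊕0⊕1⊕0⊕1⊕1⊕0⊕0 = 1
Codeword: 0000011001001111110000110101100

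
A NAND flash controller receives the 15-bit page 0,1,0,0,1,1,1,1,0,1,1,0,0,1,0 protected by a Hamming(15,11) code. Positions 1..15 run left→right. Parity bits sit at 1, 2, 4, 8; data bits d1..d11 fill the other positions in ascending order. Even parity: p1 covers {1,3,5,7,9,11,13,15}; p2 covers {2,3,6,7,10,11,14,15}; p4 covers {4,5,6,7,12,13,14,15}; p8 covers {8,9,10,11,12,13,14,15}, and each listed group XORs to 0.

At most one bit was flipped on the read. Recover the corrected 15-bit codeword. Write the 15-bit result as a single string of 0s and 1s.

s1 (pos 1,3,5,7,9,11,13,15): 0⊕0⊕1⊕1⊕0⊕1⊕0⊕0 = 1
s2 (pos 2,3,6,7,10,11,14,15): 1⊕0⊕1⊕1⊕1⊕1⊕1⊕0 = 0
s4 (pos 4,5,6,7,12,13,14,15): 0⊕1⊕1⊕1⊕0⊕0⊕1⊕0 = 0
s8 (pos 8,9,10,11,12,13,14,15): 1⊕0⊕1⊕1⊕0⊕0⊕1⊕0 = 0
Syndrome s8…s1 = 0001 → error at position 1.
Flip position 1: 010011110110010 → 110011110110010

110011110110010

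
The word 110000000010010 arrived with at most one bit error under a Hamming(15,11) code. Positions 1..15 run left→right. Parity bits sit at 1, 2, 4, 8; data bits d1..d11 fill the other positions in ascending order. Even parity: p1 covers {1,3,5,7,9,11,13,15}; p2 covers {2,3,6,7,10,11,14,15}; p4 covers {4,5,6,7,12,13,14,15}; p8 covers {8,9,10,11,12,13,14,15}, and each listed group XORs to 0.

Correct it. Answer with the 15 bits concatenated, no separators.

s1 (pos 1,3,5,7,9,11,13,15): 1⊕0⊕0⊕0⊕0⊕1⊕0⊕0 = 0
s2 (pos 2,3,6,7,10,11,14,15): 1⊕0⊕0⊕0⊕0⊕1⊕1⊕0 = 1
s4 (pos 4,5,6,7,12,13,14,15): 0⊕0⊕0⊕0⊕0⊕0⊕1⊕0 = 1
s8 (pos 8,9,10,11,12,13,14,15): 0⊕0⊕0⊕1⊕0⊕0⊕1⊕0 = 0
Syndrome s8…s1 = 0110 → error at position 6.
Flip position 6: 110000000010010 → 110001000010010

110001000010010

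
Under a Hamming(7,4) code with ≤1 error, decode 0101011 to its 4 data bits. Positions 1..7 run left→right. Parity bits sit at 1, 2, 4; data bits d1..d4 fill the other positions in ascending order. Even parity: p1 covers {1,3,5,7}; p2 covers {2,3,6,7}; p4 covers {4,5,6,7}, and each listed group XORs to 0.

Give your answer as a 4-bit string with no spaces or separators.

s1 (pos 1,3,5,7): 0⊕0⊕0⊕1 = 1
s2 (pos 2,3,6,7): 1⊕0⊕1⊕1 = 1
s4 (pos 4,5,6,7): 1⊕0⊕1⊕1 = 1
Syndrome s4…s1 = 111 → error at position 7.
Flip position 7: 0101011 → 0101010
Read data bits from positions 3,5,6,7: 0010

0010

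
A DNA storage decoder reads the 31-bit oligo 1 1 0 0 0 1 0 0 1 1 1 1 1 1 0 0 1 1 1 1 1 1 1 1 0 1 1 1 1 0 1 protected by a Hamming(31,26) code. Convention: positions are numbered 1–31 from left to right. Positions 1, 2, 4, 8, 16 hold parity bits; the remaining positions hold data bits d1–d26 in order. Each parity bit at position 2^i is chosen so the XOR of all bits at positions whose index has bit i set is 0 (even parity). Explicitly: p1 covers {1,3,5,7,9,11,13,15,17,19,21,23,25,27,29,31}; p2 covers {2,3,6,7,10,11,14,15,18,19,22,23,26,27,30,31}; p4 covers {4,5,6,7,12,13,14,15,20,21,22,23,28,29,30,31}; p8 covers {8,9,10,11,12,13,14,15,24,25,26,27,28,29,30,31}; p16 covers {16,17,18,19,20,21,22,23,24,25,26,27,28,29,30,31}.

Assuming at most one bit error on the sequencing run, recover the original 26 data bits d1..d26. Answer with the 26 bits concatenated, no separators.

s1 (pos 1,3,5,7,9,11,13,15,17,19,21,23,25,27,29,31): 1⊕0⊕0⊕0⊕1⊕1⊕1⊕0⊕1⊕1⊕1⊕1⊕0⊕1⊕1⊕1 = 1
s2 (pos 2,3,6,7,10,11,14,15,18,19,22,23,26,27,30,31): 1⊕0⊕1⊕0⊕1⊕1⊕1⊕0⊕1⊕1⊕1⊕1⊕1⊕1⊕0⊕1 = 0
s4 (pos 4,5,6,7,12,13,14,15,20,21,22,23,28,29,30,31): 0⊕0⊕1⊕0⊕1⊕1⊕1⊕0⊕1⊕1⊕1⊕1⊕1⊕1⊕0⊕1 = 1
s8 (pos 8,9,10,11,12,13,14,15,24,25,26,27,28,29,30,31): 0⊕1⊕1⊕1⊕1⊕1⊕1⊕0⊕1⊕0⊕1⊕1⊕1⊕1⊕0⊕1 = 0
s16 (pos 16,17,18,19,20,21,22,23,24,25,26,27,28,29,30,31): 0⊕1⊕1⊕1⊕1⊕1⊕1⊕1⊕1⊕0⊕1⊕1⊕1⊕1⊕0⊕1 = 1
Syndrome s16…s1 = 10101 → error at position 21.
Flip position 21: 1100010011111100111111110111101 → 1100010011111100111101110111101
Read data bits from positions 3,5,6,7,9,10,11,12,13,14,15,17,18,19,20,21,22,23,24,25,26,27,28,29,30,31: 00101111110111101110111101

00101111110111101110111101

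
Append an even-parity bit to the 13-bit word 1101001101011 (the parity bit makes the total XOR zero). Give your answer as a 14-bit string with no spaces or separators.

11010011010110

XOR of the 13 data bits: 1⊕1⊕0⊕1⊕0⊕0⊕1⊕1⊕0⊕1⊕0⊕1⊕1 = 0
Parity bit = 0 (so all 14 bits XOR to 0).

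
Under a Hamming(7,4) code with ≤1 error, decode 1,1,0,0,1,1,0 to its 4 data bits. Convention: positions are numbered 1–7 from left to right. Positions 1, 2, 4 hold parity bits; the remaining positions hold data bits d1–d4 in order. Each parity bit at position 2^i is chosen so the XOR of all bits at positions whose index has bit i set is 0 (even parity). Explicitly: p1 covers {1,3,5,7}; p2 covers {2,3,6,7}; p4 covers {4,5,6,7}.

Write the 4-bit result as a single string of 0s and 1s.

s1 (pos 1,3,5,7): 1⊕0⊕1⊕0 = 0
s2 (pos 2,3,6,7): 1⊕0⊕1⊕0 = 0
s4 (pos 4,5,6,7): 0⊕1⊕1⊕0 = 0
Syndrome s4…s1 = 000 → no error.
Read data bits from positions 3,5,6,7: 0110

0110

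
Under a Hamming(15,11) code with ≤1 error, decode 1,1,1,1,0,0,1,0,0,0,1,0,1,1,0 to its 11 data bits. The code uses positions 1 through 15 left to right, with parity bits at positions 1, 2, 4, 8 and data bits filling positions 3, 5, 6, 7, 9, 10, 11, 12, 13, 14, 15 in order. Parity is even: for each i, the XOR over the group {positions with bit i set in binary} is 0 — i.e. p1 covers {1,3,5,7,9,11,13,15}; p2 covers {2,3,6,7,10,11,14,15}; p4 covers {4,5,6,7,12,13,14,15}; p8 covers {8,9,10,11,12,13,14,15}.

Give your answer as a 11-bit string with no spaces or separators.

10010000110

s1 (pos 1,3,5,7,9,11,13,15): 1⊕1⊕0⊕1⊕0⊕1⊕1⊕0 = 1
s2 (pos 2,3,6,7,10,11,14,15): 1⊕1⊕0⊕1⊕0⊕1⊕1⊕0 = 1
s4 (pos 4,5,6,7,12,13,14,15): 1⊕0⊕0⊕1⊕0⊕1⊕1⊕0 = 0
s8 (pos 8,9,10,11,12,13,14,15): 0⊕0⊕0⊕1⊕0⊕1⊕1⊕0 = 1
Syndrome s8…s1 = 1011 → error at position 11.
Flip position 11: 111100100010110 → 111100100000110
Read data bits from positions 3,5,6,7,9,10,11,12,13,14,15: 10010000110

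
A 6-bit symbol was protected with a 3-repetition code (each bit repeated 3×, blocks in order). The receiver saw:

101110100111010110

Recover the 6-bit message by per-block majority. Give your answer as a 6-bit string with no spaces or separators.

Block 1 (101): 2 ones → 1
Block 2 (110): 2 ones → 1
Block 3 (100): 1 one → 0
Block 4 (111): 3 ones → 1
Block 5 (010): 1 one → 0
Block 6 (110): 2 ones → 1

110101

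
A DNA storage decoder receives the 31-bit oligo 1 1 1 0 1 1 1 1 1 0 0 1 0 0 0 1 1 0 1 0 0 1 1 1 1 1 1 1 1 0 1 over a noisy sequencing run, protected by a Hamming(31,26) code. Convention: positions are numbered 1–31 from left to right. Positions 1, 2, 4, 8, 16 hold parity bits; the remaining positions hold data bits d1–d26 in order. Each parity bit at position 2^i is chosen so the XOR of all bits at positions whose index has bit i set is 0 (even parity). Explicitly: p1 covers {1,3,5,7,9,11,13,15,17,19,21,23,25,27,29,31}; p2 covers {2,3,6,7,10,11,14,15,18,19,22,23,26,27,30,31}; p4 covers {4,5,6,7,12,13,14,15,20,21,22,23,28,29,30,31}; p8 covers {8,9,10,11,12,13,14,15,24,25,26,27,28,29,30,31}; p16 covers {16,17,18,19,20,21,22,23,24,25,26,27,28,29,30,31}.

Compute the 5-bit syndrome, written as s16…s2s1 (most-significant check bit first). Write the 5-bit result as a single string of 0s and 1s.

s1 (pos 1,3,5,7,9,11,13,15,17,19,21,23,25,27,29,31): 1⊕1⊕1⊕1⊕1⊕0⊕0⊕0⊕1⊕1⊕0⊕1⊕1⊕1⊕1⊕1 = 0
s2 (pos 2,3,6,7,10,11,14,15,18,19,22,23,26,27,30,31): 1⊕1⊕1⊕1⊕0⊕0⊕0⊕0⊕0⊕1⊕1⊕1⊕1⊕1⊕0⊕1 = 0
s4 (pos 4,5,6,7,12,13,14,15,20,21,22,23,28,29,30,31): 0⊕1⊕1⊕1⊕1⊕0⊕0⊕0⊕0⊕0⊕1⊕1⊕1⊕1⊕0⊕1 = 1
s8 (pos 8,9,10,11,12,13,14,15,24,25,26,27,28,29,30,31): 1⊕1⊕0⊕0⊕1⊕0⊕0⊕0⊕1⊕1⊕1⊕1⊕1⊕1⊕0⊕1 = 0
s16 (pos 16,17,18,19,20,21,22,23,24,25,26,27,28,29,30,31): 1⊕1⊕0⊕1⊕0⊕0⊕1⊕1⊕1⊕1⊕1⊕1⊕1⊕1⊕0⊕1 = 0
Syndrome s16…s1 = 00100 → error at position 4.

00100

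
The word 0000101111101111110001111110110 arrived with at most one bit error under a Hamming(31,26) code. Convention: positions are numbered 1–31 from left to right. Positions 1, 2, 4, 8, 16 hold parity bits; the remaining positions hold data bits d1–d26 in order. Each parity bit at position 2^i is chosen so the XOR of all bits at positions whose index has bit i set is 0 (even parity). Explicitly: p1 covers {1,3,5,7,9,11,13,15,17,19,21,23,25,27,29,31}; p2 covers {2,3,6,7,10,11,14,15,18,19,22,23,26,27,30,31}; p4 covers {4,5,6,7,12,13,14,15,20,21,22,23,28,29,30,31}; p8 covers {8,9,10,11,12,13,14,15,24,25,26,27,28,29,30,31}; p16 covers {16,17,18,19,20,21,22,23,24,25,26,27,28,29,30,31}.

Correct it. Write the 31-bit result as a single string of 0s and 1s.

0000101111101111110001111110111

s1 (pos 1,3,5,7,9,11,13,15,17,19,21,23,25,27,29,31): 0⊕0⊕1⊕1⊕1⊕1⊕1⊕1⊕1⊕0⊕0⊕1⊕1⊕1⊕1⊕0 = 1
s2 (pos 2,3,6,7,10,11,14,15,18,19,22,23,26,27,30,31): 0⊕0⊕0⊕1⊕1⊕1⊕1⊕1⊕1⊕0⊕1⊕1⊕1⊕1⊕1⊕0 = 1
s4 (pos 4,5,6,7,12,13,14,15,20,21,22,23,28,29,30,31): 0⊕1⊕0⊕1⊕0⊕1⊕1⊕1⊕0⊕0⊕1⊕1⊕0⊕1⊕1⊕0 = 1
s8 (pos 8,9,10,11,12,13,14,15,24,25,26,27,28,29,30,31): 1⊕1⊕1⊕1⊕0⊕1⊕1⊕1⊕1⊕1⊕1⊕1⊕0⊕1⊕1⊕0 = 1
s16 (pos 16,17,18,19,20,21,22,23,24,25,26,27,28,29,30,31): 1⊕1⊕1⊕0⊕0⊕0⊕1⊕1⊕1⊕1⊕1⊕1⊕0⊕1⊕1⊕0 = 1
Syndrome s16…s1 = 11111 → error at position 31.
Flip position 31: 0000101111101111110001111110110 → 0000101111101111110001111110111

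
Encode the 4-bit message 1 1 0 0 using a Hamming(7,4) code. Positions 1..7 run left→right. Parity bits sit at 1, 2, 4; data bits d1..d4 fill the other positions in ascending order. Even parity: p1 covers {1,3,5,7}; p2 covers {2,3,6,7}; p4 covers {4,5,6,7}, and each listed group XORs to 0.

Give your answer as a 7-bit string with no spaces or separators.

0111100

Place data at non-parity positions: p1 p2 1 p4 1 0 0
p1 (pos 1,3,5,7): XOR of data positions = 1⊕1⊕0 = 0
p2 (pos 2,3,6,7): XOR of data positions = 1⊕0⊕0 = 1
p4 (pos 4,5,6,7): XOR of data positions = 1⊕0⊕0 = 1
Codeword: 0111100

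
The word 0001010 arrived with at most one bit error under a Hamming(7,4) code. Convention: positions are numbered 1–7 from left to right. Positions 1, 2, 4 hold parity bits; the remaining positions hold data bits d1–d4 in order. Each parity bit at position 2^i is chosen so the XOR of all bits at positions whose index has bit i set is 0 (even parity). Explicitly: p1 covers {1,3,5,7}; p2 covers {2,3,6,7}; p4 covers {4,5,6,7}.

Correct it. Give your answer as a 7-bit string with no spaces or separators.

0101010

s1 (pos 1,3,5,7): 0⊕0⊕0⊕0 = 0
s2 (pos 2,3,6,7): 0⊕0⊕1⊕0 = 1
s4 (pos 4,5,6,7): 1⊕0⊕1⊕0 = 0
Syndrome s4…s1 = 010 → error at position 2.
Flip position 2: 0001010 → 0101010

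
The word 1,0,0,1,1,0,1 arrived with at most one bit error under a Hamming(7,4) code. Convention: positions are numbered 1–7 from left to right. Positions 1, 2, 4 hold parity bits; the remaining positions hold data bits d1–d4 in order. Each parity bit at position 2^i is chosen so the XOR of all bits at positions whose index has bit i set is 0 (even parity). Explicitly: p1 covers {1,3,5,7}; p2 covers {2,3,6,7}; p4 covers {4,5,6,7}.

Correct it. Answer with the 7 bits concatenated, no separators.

1001100

s1 (pos 1,3,5,7): 1⊕0⊕1⊕1 = 1
s2 (pos 2,3,6,7): 0⊕0⊕0⊕1 = 1
s4 (pos 4,5,6,7): 1⊕1⊕0⊕1 = 1
Syndrome s4…s1 = 111 → error at position 7.
Flip position 7: 1001101 → 1001100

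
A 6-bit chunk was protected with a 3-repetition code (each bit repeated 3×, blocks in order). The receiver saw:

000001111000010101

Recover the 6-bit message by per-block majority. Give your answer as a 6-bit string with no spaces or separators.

Block 1 (000): 0 ones → 0
Block 2 (001): 1 one → 0
Block 3 (111): 3 ones → 1
Block 4 (000): 0 ones → 0
Block 5 (010): 1 one → 0
Block 6 (101): 2 ones → 1

001001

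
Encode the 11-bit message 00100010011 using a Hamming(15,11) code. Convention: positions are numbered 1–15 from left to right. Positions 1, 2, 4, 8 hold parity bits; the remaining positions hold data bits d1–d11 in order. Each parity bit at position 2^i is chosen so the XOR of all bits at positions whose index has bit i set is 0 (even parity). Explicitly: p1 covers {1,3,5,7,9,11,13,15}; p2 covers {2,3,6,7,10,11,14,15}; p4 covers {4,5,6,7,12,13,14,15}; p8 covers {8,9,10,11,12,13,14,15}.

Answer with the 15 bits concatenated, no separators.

Place data at non-parity positions: p1 p2 0 p4 0 1 0 p8 0 0 1 0 0 1 1
p1 (pos 1,3,5,7,9,11,13,15): XOR of data positions = 0⊕0⊕0⊕0⊕1⊕0⊕1 = 0
p2 (pos 2,3,6,7,10,11,14,15): XOR of data positions = 0⊕1⊕0⊕0⊕1⊕1⊕1 = 0
p4 (pos 4,5,6,7,12,13,14,15): XOR of data positions = 0⊕1⊕0⊕0⊕0⊕1⊕1 = 1
p8 (pos 8,9,10,11,12,13,14,15): XOR of data positions = 0⊕0⊕1⊕0⊕0⊕1⊕1 = 1
Codeword: 000101010010011

000101010010011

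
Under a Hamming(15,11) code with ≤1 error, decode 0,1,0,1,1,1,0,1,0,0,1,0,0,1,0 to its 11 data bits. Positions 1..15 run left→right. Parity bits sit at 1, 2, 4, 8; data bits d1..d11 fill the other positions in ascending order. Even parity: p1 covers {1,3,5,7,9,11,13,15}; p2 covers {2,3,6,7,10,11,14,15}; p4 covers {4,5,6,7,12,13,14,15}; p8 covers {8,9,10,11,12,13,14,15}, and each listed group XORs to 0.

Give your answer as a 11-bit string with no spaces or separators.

s1 (pos 1,3,5,7,9,11,13,15): 0⊕0⊕1⊕0⊕0⊕1⊕0⊕0 = 0
s2 (pos 2,3,6,7,10,11,14,15): 1⊕0⊕1⊕0⊕0⊕1⊕1⊕0 = 0
s4 (pos 4,5,6,7,12,13,14,15): 1⊕1⊕1⊕0⊕0⊕0⊕1⊕0 = 0
s8 (pos 8,9,10,11,12,13,14,15): 1⊕0⊕0⊕1⊕0⊕0⊕1⊕0 = 1
Syndrome s8…s1 = 1000 → error at position 8.
Flip position 8: 010111010010010 → 010111000010010
Read data bits from positions 3,5,6,7,9,10,11,12,13,14,15: 01100010010

01100010010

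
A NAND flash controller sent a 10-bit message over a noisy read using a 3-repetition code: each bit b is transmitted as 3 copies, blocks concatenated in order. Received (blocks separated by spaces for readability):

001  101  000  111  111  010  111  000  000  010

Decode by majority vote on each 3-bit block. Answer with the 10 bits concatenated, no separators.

Block 1 (001): 1 one → 0
Block 2 (101): 2 ones → 1
Block 3 (000): 0 ones → 0
Block 4 (111): 3 ones → 1
Block 5 (111): 3 ones → 1
Block 6 (010): 1 one → 0
Block 7 (111): 3 ones → 1
Block 8 (000): 0 ones → 0
Block 9 (000): 0 ones → 0
Block 10 (010): 1 one → 0

0101101000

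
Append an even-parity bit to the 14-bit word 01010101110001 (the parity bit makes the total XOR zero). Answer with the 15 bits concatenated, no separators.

XOR of the 14 data bits: 0⊕1⊕0⊕1⊕0⊕1⊕0⊕1⊕1⊕1⊕0⊕0⊕0⊕1 = 1
Parity bit = 1 (so all 15 bits XOR to 0).

010101011100011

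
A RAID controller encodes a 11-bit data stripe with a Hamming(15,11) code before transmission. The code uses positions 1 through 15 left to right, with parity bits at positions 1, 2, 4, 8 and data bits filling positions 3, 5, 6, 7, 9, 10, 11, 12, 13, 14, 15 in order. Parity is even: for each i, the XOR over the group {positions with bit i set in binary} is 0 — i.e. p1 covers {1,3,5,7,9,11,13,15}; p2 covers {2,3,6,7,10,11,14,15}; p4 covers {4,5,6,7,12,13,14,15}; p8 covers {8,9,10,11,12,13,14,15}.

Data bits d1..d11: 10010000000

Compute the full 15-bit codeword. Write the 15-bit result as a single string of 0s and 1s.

Place data at non-parity positions: p1 p2 1 p4 0 0 1 p8 0 0 0 0 0 0 0
p1 (pos 1,3,5,7,9,11,13,15): XOR of data positions = 1⊕0⊕1⊕0⊕0⊕0⊕0 = 0
p2 (pos 2,3,6,7,10,11,14,15): XOR of data positions = 1⊕0⊕1⊕0⊕0⊕0⊕0 = 0
p4 (pos 4,5,6,7,12,13,14,15): XOR of data positions = 0⊕0⊕1⊕0⊕0⊕0⊕0 = 1
p8 (pos 8,9,10,11,12,13,14,15): XOR of data positions = 0⊕0⊕0⊕0⊕0⊕0⊕0 = 0
Codeword: 001100100000000

001100100000000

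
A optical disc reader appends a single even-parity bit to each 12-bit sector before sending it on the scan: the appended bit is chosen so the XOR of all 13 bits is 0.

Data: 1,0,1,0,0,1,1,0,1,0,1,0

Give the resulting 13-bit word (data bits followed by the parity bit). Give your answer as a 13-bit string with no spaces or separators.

XOR of the 12 data bits: 1⊕0⊕1⊕0⊕0⊕1⊕1⊕0⊕1⊕0⊕1⊕0 = 0
Parity bit = 0 (so all 13 bits XOR to 0).

1010011010100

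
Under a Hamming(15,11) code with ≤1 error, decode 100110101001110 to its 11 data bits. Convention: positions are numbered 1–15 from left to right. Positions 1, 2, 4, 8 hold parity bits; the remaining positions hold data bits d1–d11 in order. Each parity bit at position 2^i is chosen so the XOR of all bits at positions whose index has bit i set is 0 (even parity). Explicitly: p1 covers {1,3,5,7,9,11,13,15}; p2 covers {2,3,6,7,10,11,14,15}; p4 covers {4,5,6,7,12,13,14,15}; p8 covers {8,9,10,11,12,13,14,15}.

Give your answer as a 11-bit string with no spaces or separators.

01011001110

s1 (pos 1,3,5,7,9,11,13,15): 1⊕0⊕1⊕1⊕1⊕0⊕1⊕0 = 1
s2 (pos 2,3,6,7,10,11,14,15): 0⊕0⊕0⊕1⊕0⊕0⊕1⊕0 = 0
s4 (pos 4,5,6,7,12,13,14,15): 1⊕1⊕0⊕1⊕1⊕1⊕1⊕0 = 0
s8 (pos 8,9,10,11,12,13,14,15): 0⊕1⊕0⊕0⊕1⊕1⊕1⊕0 = 0
Syndrome s8…s1 = 0001 → error at position 1.
Flip position 1: 100110101001110 → 000110101001110
Read data bits from positions 3,5,6,7,9,10,11,12,13,14,15: 01011001110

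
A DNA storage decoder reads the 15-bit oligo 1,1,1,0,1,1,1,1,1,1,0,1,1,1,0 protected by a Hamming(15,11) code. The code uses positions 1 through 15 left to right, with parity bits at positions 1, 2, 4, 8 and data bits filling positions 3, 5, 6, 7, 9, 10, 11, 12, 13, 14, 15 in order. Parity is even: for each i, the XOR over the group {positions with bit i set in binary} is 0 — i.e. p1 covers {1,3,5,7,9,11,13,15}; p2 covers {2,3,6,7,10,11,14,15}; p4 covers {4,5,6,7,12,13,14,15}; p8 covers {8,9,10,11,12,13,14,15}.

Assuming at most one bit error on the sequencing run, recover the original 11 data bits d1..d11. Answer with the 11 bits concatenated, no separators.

11111101110

s1 (pos 1,3,5,7,9,11,13,15): 1⊕1⊕1⊕1⊕1⊕0⊕1⊕0 = 0
s2 (pos 2,3,6,7,10,11,14,15): 1⊕1⊕1⊕1⊕1⊕0⊕1⊕0 = 0
s4 (pos 4,5,6,7,12,13,14,15): 0⊕1⊕1⊕1⊕1⊕1⊕1⊕0 = 0
s8 (pos 8,9,10,11,12,13,14,15): 1⊕1⊕1⊕0⊕1⊕1⊕1⊕0 = 0
Syndrome s8…s1 = 0000 → no error.
Read data bits from positions 3,5,6,7,9,10,11,12,13,14,15: 11111101110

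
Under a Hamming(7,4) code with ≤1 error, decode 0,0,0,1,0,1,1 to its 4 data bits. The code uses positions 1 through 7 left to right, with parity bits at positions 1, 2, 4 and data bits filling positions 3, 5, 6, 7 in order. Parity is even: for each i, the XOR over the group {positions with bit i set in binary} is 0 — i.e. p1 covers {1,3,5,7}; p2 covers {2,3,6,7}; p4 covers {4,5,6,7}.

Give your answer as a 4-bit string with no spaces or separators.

s1 (pos 1,3,5,7): 0⊕0⊕0⊕1 = 1
s2 (pos 2,3,6,7): 0⊕0⊕1⊕1 = 0
s4 (pos 4,5,6,7): 1⊕0⊕1⊕1 = 1
Syndrome s4…s1 = 101 → error at position 5.
Flip position 5: 0001011 → 0001111
Read data bits from positions 3,5,6,7: 0111

0111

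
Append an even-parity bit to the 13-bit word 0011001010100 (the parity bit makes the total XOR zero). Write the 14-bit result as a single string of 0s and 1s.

XOR of the 13 data bits: 0⊕0⊕1⊕1⊕0⊕0⊕1⊕0⊕1⊕0⊕1⊕0⊕0 = 1
Parity bit = 1 (so all 14 bits XOR to 0).

00110010101001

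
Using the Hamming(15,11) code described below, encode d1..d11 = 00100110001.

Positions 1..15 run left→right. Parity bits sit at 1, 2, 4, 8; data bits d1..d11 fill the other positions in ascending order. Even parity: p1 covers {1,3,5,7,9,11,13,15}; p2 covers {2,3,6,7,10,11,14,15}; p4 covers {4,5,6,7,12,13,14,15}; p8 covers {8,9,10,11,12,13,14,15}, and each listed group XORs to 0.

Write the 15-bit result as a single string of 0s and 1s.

000001010110001

Place data at non-parity positions: p1 p2 0 p4 0 1 0 p8 0 1 1 0 0 0 1
p1 (pos 1,3,5,7,9,11,13,15): XOR of data positions = 0⊕0⊕0⊕0⊕1⊕0⊕1 = 0
p2 (pos 2,3,6,7,10,11,14,15): XOR of data positions = 0⊕1⊕0⊕1⊕1⊕0⊕1 = 0
p4 (pos 4,5,6,7,12,13,14,15): XOR of data positions = 0⊕1⊕0⊕0⊕0⊕0⊕1 = 0
p8 (pos 8,9,10,11,12,13,14,15): XOR of data positions = 0⊕1⊕1⊕0⊕0⊕0⊕1 = 1
Codeword: 000001010110001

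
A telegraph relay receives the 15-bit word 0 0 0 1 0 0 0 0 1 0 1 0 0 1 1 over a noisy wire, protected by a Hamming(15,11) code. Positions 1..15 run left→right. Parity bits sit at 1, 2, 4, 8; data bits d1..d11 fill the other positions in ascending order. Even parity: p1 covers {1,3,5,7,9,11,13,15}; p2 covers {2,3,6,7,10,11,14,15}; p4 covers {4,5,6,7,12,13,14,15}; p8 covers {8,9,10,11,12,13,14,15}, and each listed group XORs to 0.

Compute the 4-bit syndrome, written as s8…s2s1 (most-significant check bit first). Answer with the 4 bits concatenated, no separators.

s1 (pos 1,3,5,7,9,11,13,15): 0⊕0⊕0⊕0⊕1⊕1⊕0⊕1 = 1
s2 (pos 2,3,6,7,10,11,14,15): 0⊕0⊕0⊕0⊕0⊕1⊕1⊕1 = 1
s4 (pos 4,5,6,7,12,13,14,15): 1⊕0⊕0⊕0⊕0⊕0⊕1⊕1 = 1
s8 (pos 8,9,10,11,12,13,14,15): 0⊕1⊕0⊕1⊕0⊕0⊕1⊕1 = 0
Syndrome s8…s1 = 0111 → error at position 7.

0111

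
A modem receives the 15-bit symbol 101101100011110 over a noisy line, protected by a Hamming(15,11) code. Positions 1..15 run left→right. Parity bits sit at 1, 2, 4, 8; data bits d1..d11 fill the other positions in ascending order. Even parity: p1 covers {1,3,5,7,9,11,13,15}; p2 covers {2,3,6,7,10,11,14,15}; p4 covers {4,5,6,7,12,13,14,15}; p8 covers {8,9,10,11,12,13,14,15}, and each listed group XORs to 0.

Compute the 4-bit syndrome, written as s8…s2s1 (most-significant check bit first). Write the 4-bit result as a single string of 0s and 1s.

s1 (pos 1,3,5,7,9,11,13,15): 1⊕1⊕0⊕1⊕0⊕1⊕1⊕0 = 1
s2 (pos 2,3,6,7,10,11,14,15): 0⊕1⊕1⊕1⊕0⊕1⊕1⊕0 = 1
s4 (pos 4,5,6,7,12,13,14,15): 1⊕0⊕1⊕1⊕1⊕1⊕1⊕0 = 0
s8 (pos 8,9,10,11,12,13,14,15): 0⊕0⊕0⊕1⊕1⊕1⊕1⊕0 = 0
Syndrome s8…s1 = 0011 → error at position 3.

0011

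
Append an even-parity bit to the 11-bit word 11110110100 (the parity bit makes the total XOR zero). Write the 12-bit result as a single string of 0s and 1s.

XOR of the 11 data bits: 1⊕1⊕1⊕1⊕0⊕1⊕1⊕0⊕1⊕0⊕0 = 1
Parity bit = 1 (so all 12 bits XOR to 0).

111101101001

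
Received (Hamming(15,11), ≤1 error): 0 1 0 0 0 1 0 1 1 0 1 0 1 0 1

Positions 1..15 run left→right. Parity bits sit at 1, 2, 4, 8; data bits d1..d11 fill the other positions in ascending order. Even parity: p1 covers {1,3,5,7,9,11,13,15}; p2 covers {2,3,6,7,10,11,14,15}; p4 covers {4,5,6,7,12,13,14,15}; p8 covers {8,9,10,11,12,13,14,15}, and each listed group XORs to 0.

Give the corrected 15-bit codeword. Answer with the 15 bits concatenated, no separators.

010001011011101

s1 (pos 1,3,5,7,9,11,13,15): 0⊕0⊕0⊕0⊕1⊕1⊕1⊕1 = 0
s2 (pos 2,3,6,7,10,11,14,15): 1⊕0⊕1⊕0⊕0⊕1⊕0⊕1 = 0
s4 (pos 4,5,6,7,12,13,14,15): 0⊕0⊕1⊕0⊕0⊕1⊕0⊕1 = 1
s8 (pos 8,9,10,11,12,13,14,15): 1⊕1⊕0⊕1⊕0⊕1⊕0⊕1 = 1
Syndrome s8…s1 = 1100 → error at position 12.
Flip position 12: 010001011010101 → 010001011011101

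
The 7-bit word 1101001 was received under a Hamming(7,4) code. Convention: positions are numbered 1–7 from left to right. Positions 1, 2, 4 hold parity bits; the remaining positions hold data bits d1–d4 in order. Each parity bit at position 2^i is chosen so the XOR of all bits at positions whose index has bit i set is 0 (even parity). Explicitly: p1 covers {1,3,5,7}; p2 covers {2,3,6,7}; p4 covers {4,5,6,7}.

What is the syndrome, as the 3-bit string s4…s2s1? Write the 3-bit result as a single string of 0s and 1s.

s1 (pos 1,3,5,7): 1⊕0⊕0⊕1 = 0
s2 (pos 2,3,6,7): 1⊕0⊕0⊕1 = 0
s4 (pos 4,5,6,7): 1⊕0⊕0⊕1 = 0
Syndrome s4…s1 = 000 → no error.

000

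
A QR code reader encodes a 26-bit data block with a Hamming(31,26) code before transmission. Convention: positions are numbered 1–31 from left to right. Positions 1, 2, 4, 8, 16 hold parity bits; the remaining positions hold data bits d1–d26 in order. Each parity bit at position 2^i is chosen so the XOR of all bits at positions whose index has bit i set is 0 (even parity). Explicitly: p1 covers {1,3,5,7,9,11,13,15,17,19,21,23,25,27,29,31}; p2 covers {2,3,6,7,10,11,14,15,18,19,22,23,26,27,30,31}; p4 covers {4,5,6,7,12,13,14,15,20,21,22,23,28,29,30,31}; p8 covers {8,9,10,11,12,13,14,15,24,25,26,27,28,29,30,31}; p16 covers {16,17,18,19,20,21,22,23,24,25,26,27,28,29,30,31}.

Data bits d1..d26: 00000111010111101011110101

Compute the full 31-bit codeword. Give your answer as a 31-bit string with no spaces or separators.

Place data at non-parity positions: p1 p2 0 p4 0 0 0 p8 0 1 1 1 0 1 0 p16 1 1 1 1 0 1 0 1 1 1 1 0 1 0 1
p1 (pos 1,3,5,7,9,11,13,15,17,19,21,23,25,27,29,31): XOR of data positions = 0⊕0⊕0⊕0⊕1⊕0⊕0⊕1⊕1⊕0⊕0⊕1⊕1⊕1⊕1 = 1
p2 (pos 2,3,6,7,10,11,14,15,18,19,22,23,26,27,30,31): XOR of data positions = 0⊕0⊕0⊕1⊕1⊕1⊕0⊕1⊕1⊕1⊕0⊕1⊕1⊕0⊕1 = 1
p4 (pos 4,5,6,7,12,13,14,15,20,21,22,23,28,29,30,31): XOR of data positions = 0⊕0⊕0⊕1⊕0⊕1⊕0⊕1⊕0⊕1⊕0⊕0⊕1⊕0⊕1 = 0
p8 (pos 8,9,10,11,12,13,14,15,24,25,26,27,28,29,30,31): XOR of data positions = 0⊕1⊕1⊕1⊕0⊕1⊕0⊕1⊕1⊕1⊕1⊕0⊕1⊕0⊕1 = 0
p16 (pos 16,17,18,19,20,21,22,23,24,25,26,27,28,29,30,31): XOR of data positions = 1⊕1⊕1⊕1⊕0⊕1⊕0⊕1⊕1⊕1⊕1⊕0⊕1⊕0⊕1 = 1
Codeword: 1100000001110101111101011110101

1100000001110101111101011110101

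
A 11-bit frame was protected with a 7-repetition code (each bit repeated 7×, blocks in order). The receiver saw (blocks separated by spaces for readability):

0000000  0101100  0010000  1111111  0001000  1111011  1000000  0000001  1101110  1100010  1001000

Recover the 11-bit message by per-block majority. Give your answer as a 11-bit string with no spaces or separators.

Block 1 (0000000): 0 ones → 0
Block 2 (0101100): 3 ones → 0
Block 3 (0010000): 1 one → 0
Block 4 (1111111): 7 ones → 1
Block 5 (0001000): 1 one → 0
Block 6 (1111011): 6 ones → 1
Block 7 (1000000): 1 one → 0
Block 8 (0000001): 1 one → 0
Block 9 (1101110): 5 ones → 1
Block 10 (1100010): 3 ones → 0
Block 11 (1001000): 2 ones → 0

00010100100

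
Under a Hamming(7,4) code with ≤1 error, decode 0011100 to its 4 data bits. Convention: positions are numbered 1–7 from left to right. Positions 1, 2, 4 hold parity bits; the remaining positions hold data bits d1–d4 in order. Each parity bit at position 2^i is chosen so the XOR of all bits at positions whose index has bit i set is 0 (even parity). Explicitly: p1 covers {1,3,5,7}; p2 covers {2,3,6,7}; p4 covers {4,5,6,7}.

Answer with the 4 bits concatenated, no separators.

1100

s1 (pos 1,3,5,7): 0⊕1⊕1⊕0 = 0
s2 (pos 2,3,6,7): 0⊕1⊕0⊕0 = 1
s4 (pos 4,5,6,7): 1⊕1⊕0⊕0 = 0
Syndrome s4…s1 = 010 → error at position 2.
Flip position 2: 0011100 → 0111100
Read data bits from positions 3,5,6,7: 1100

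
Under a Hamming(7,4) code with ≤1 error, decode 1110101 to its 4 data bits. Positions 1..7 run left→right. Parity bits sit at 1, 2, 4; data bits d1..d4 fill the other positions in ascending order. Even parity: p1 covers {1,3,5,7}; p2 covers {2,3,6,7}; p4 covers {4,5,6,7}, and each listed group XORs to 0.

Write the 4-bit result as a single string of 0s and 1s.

s1 (pos 1,3,5,7): 1⊕1⊕1⊕1 = 0
s2 (pos 2,3,6,7): 1⊕1⊕0⊕1 = 1
s4 (pos 4,5,6,7): 0⊕1⊕0⊕1 = 0
Syndrome s4…s1 = 010 → error at position 2.
Flip position 2: 1110101 → 1010101
Read data bits from positions 3,5,6,7: 1101

1101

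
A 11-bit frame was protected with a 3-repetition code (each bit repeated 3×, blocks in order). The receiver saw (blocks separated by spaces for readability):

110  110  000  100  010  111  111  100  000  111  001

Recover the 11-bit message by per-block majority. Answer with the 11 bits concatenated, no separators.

Block 1 (110): 2 ones → 1
Block 2 (110): 2 ones → 1
Block 3 (000): 0 ones → 0
Block 4 (100): 1 one → 0
Block 5 (010): 1 one → 0
Block 6 (111): 3 ones → 1
Block 7 (111): 3 ones → 1
Block 8 (100): 1 one → 0
Block 9 (000): 0 ones → 0
Block 10 (111): 3 ones → 1
Block 11 (001): 1 one → 0

11000110010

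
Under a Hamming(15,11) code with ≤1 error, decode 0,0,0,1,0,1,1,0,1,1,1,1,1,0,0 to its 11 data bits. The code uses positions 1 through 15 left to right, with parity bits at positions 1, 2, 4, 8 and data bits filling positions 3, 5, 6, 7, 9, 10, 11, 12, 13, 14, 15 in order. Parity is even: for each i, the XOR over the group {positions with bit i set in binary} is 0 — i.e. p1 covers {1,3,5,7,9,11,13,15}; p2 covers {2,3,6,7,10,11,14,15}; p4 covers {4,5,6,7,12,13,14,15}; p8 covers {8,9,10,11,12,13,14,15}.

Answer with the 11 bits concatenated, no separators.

s1 (pos 1,3,5,7,9,11,13,15): 0⊕0⊕0⊕1⊕1⊕1⊕1⊕0 = 0
s2 (pos 2,3,6,7,10,11,14,15): 0⊕0⊕1⊕1⊕1⊕1⊕0⊕0 = 0
s4 (pos 4,5,6,7,12,13,14,15): 1⊕0⊕1⊕1⊕1⊕1⊕0⊕0 = 1
s8 (pos 8,9,10,11,12,13,14,15): 0⊕1⊕1⊕1⊕1⊕1⊕0⊕0 = 1
Syndrome s8…s1 = 1100 → error at position 12.
Flip position 12: 000101101111100 → 000101101110100
Read data bits from positions 3,5,6,7,9,10,11,12,13,14,15: 00111110100

00111110100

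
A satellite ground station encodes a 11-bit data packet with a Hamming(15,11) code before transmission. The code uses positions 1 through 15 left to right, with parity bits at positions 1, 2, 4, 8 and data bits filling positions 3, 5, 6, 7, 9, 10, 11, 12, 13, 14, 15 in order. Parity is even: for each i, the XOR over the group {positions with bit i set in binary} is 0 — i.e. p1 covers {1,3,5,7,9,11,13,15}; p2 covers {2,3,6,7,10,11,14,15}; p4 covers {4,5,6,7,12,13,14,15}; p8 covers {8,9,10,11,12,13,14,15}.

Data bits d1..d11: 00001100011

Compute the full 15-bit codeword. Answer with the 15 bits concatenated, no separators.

010000001100011

Place data at non-parity positions: p1 p2 0 p4 0 0 0 p8 1 1 0 0 0 1 1
p1 (pos 1,3,5,7,9,11,13,15): XOR of data positions = 0⊕0⊕0⊕1⊕0⊕0⊕1 = 0
p2 (pos 2,3,6,7,10,11,14,15): XOR of data positions = 0⊕0⊕0⊕1⊕0⊕1⊕1 = 1
p4 (pos 4,5,6,7,12,13,14,15): XOR of data positions = 0⊕0⊕0⊕0⊕0⊕1⊕1 = 0
p8 (pos 8,9,10,11,12,13,14,15): XOR of data positions = 1⊕1⊕0⊕0⊕0⊕1⊕1 = 0
Codeword: 010000001100011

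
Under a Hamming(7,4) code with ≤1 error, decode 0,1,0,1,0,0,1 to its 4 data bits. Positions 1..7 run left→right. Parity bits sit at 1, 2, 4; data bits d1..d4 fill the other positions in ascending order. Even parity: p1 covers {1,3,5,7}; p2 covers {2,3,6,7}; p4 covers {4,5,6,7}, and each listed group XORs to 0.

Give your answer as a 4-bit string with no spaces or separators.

s1 (pos 1,3,5,7): 0⊕0⊕0⊕1 = 1
s2 (pos 2,3,6,7): 1⊕0⊕0⊕1 = 0
s4 (pos 4,5,6,7): 1⊕0⊕0⊕1 = 0
Syndrome s4…s1 = 001 → error at position 1.
Flip position 1: 0101001 → 1101001
Read data bits from positions 3,5,6,7: 0001

0001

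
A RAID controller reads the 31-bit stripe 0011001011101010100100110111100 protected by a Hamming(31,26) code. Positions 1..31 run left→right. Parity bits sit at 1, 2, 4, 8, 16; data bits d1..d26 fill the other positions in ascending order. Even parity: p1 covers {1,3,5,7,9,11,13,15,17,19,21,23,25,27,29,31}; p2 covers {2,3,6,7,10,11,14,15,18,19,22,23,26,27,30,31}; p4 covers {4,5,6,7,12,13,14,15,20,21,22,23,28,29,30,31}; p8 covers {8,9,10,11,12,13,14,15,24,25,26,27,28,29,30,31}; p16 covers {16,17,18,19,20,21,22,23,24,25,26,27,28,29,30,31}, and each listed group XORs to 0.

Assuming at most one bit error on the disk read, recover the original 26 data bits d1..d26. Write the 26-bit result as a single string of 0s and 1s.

10011110101100100110111100

s1 (pos 1,3,5,7,9,11,13,15,17,19,21,23,25,27,29,31): 0⊕1⊕0⊕1⊕1⊕1⊕1⊕1⊕1⊕0⊕0⊕1⊕0⊕1⊕1⊕0 = 0
s2 (pos 2,3,6,7,10,11,14,15,18,19,22,23,26,27,30,31): 0⊕1⊕0⊕1⊕1⊕1⊕0⊕1⊕0⊕0⊕0⊕1⊕1⊕1⊕0⊕0 = 0
s4 (pos 4,5,6,7,12,13,14,15,20,21,22,23,28,29,30,31): 1⊕0⊕0⊕1⊕0⊕1⊕0⊕1⊕1⊕0⊕0⊕1⊕1⊕1⊕0⊕0 = 0
s8 (pos 8,9,10,11,12,13,14,15,24,25,26,27,28,29,30,31): 0⊕1⊕1⊕1⊕0⊕1⊕0⊕1⊕1⊕0⊕1⊕1⊕1⊕1⊕0⊕0 = 0
s16 (pos 16,17,18,19,20,21,22,23,24,25,26,27,28,29,30,31): 0⊕1⊕0⊕0⊕1⊕0⊕0⊕1⊕1⊕0⊕1⊕1⊕1⊕1⊕0⊕0 = 0
Syndrome s16…s1 = 00000 → no error.
Read data bits from positions 3,5,6,7,9,10,11,12,13,14,15,17,18,19,20,21,22,23,24,25,26,27,28,29,30,31: 10011110101100100110111100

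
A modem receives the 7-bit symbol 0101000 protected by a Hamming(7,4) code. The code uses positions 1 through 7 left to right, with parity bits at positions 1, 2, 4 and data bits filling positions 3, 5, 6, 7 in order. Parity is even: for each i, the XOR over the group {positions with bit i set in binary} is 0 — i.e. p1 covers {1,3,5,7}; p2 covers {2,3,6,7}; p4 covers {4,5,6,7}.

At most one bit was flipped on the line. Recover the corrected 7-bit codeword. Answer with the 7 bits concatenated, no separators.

s1 (pos 1,3,5,7): 0⊕0⊕0⊕0 = 0
s2 (pos 2,3,6,7): 1⊕0⊕0⊕0 = 1
s4 (pos 4,5,6,7): 1⊕0⊕0⊕0 = 1
Syndrome s4…s1 = 110 → error at position 6.
Flip position 6: 0101000 → 0101010

0101010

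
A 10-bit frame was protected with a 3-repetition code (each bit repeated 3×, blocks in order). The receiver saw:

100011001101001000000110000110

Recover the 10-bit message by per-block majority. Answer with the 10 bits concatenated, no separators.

0101000101

Block 1 (100): 1 one → 0
Block 2 (011): 2 ones → 1
Block 3 (001): 1 one → 0
Block 4 (101): 2 ones → 1
Block 5 (001): 1 one → 0
Block 6 (000): 0 ones → 0
Block 7 (000): 0 ones → 0
Block 8 (110): 2 ones → 1
Block 9 (000): 0 ones → 0
Block 10 (110): 2 ones → 1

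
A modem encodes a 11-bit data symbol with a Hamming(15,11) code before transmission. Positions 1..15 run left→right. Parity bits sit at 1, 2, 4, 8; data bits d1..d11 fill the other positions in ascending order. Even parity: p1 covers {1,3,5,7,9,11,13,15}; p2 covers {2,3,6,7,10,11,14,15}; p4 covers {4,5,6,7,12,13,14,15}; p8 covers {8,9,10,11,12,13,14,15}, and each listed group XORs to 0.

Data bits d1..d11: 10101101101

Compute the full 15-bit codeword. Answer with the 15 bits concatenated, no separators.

001001011101101

Place data at non-parity positions: p1 p2 1 p4 0 1 0 p8 1 1 0 1 1 0 1
p1 (pos 1,3,5,7,9,11,13,15): XOR of data positions = 1⊕0⊕0⊕1⊕0⊕1⊕1 = 0
p2 (pos 2,3,6,7,10,11,14,15): XOR of data positions = 1⊕1⊕0⊕1⊕0⊕0⊕1 = 0
p4 (pos 4,5,6,7,12,13,14,15): XOR of data positions = 0⊕1⊕0⊕1⊕1⊕0⊕1 = 0
p8 (pos 8,9,10,11,12,13,14,15): XOR of data positions = 1⊕1⊕0⊕1⊕1⊕0⊕1 = 1
Codeword: 001001011101101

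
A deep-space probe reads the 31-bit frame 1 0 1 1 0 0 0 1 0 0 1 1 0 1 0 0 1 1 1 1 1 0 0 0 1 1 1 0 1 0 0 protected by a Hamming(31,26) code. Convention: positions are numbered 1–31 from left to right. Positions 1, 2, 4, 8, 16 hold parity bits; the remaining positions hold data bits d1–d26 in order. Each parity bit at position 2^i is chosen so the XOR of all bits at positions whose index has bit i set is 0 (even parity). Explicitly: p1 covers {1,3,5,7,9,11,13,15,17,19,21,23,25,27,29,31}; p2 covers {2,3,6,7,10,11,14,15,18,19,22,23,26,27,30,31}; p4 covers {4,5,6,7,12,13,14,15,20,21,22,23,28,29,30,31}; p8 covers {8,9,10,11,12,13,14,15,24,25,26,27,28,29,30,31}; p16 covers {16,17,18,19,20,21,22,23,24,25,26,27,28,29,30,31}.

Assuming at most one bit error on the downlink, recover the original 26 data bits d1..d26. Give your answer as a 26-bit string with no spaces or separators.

s1 (pos 1,3,5,7,9,11,13,15,17,19,21,23,25,27,29,31): 1⊕1⊕0⊕0⊕0⊕1⊕0⊕0⊕1⊕1⊕1⊕0⊕1⊕1⊕1⊕0 = 1
s2 (pos 2,3,6,7,10,11,14,15,18,19,22,23,26,27,30,31): 0⊕1⊕0⊕0⊕0⊕1⊕1⊕0⊕1⊕1⊕0⊕0⊕1⊕1⊕0⊕0 = 1
s4 (pos 4,5,6,7,12,13,14,15,20,21,22,23,28,29,30,31): 1⊕0⊕0⊕0⊕1⊕0⊕1⊕0⊕1⊕1⊕0⊕0⊕0⊕1⊕0⊕0 = 0
s8 (pos 8,9,10,11,12,13,14,15,24,25,26,27,28,29,30,31): 1⊕0⊕0⊕1⊕1⊕0⊕1⊕0⊕0⊕1⊕1⊕1⊕0⊕1⊕0⊕0 = 0
s16 (pos 16,17,18,19,20,21,22,23,24,25,26,27,28,29,30,31): 0⊕1⊕1⊕1⊕1⊕1⊕0⊕0⊕0⊕1⊕1⊕1⊕0⊕1⊕0⊕0 = 1
Syndrome s16…s1 = 10011 → error at position 19.
Flip position 19: 1011000100110100111110001110100 → 1011000100110100110110001110100
Read data bits from positions 3,5,6,7,9,10,11,12,13,14,15,17,18,19,20,21,22,23,24,25,26,27,28,29,30,31: 10000011010110110001110100

10000011010110110001110100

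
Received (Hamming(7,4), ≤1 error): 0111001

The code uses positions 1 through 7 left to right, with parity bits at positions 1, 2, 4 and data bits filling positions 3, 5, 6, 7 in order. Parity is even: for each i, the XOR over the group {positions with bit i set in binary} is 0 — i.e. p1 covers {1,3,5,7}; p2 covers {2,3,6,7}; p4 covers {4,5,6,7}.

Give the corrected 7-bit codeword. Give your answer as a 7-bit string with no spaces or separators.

s1 (pos 1,3,5,7): 0⊕1⊕0⊕1 = 0
s2 (pos 2,3,6,7): 1⊕1⊕0⊕1 = 1
s4 (pos 4,5,6,7): 1⊕0⊕0⊕1 = 0
Syndrome s4…s1 = 010 → error at position 2.
Flip position 2: 0111001 → 0011001

0011001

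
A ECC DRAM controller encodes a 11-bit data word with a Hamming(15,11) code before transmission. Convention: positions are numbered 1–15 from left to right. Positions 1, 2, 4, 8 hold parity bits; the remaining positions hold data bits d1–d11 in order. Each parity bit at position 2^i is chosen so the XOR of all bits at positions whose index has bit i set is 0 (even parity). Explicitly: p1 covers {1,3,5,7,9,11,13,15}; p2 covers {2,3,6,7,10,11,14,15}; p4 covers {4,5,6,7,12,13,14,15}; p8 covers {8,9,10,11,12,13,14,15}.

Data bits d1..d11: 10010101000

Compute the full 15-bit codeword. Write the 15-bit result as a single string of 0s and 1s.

011000100101000

Place data at non-parity positions: p1 p2 1 p4 0 0 1 p8 0 1 0 1 0 0 0
p1 (pos 1,3,5,7,9,11,13,15): XOR of data positions = 1⊕0⊕1⊕0⊕0⊕0⊕0 = 0
p2 (pos 2,3,6,7,10,11,14,15): XOR of data positions = 1⊕0⊕1⊕1⊕0⊕0⊕0 = 1
p4 (pos 4,5,6,7,12,13,14,15): XOR of data positions = 0⊕0⊕1⊕1⊕0⊕0⊕0 = 0
p8 (pos 8,9,10,11,12,13,14,15): XOR of data positions = 0⊕1⊕0⊕1⊕0⊕0⊕0 = 0
Codeword: 011000100101000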